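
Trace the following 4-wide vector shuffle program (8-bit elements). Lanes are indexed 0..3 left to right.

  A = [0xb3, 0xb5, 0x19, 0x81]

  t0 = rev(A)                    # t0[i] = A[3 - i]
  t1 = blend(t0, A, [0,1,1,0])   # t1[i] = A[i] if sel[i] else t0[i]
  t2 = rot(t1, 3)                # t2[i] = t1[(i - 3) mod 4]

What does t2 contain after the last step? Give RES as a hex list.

  t0: 81 19 b5 b3
  t1: 81 b5 19 b3
  t2: b5 19 b3 81

RES = [0xb5, 0x19, 0xb3, 0x81]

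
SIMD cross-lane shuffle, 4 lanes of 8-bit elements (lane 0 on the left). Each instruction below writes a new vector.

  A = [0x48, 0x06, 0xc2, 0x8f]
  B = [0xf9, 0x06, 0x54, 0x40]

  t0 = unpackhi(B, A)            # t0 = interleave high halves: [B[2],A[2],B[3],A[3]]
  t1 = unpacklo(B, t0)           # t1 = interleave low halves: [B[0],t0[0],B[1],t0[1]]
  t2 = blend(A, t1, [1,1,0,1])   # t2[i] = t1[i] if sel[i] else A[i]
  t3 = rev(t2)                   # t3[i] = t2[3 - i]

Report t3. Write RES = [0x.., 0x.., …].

RES = [0xc2, 0xc2, 0x54, 0xf9]

→ t0 |54|c2|40|8f|
→ t1 |f9|54|06|c2|
→ t2 |f9|54|c2|c2|
→ t3 |c2|c2|54|f9|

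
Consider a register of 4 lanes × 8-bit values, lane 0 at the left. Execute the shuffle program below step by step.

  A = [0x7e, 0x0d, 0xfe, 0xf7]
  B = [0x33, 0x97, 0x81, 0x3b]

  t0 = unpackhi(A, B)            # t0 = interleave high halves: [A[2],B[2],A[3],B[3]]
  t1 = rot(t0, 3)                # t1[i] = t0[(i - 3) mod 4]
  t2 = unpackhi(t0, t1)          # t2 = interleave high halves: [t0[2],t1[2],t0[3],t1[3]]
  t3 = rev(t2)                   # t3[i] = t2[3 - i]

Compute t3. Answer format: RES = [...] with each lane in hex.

RES = [0xfe, 0x3b, 0x3b, 0xf7]

t0 = [0xfe, 0x81, 0xf7, 0x3b]
t1 = [0x81, 0xf7, 0x3b, 0xfe]
t2 = [0xf7, 0x3b, 0x3b, 0xfe]
t3 = [0xfe, 0x3b, 0x3b, 0xf7]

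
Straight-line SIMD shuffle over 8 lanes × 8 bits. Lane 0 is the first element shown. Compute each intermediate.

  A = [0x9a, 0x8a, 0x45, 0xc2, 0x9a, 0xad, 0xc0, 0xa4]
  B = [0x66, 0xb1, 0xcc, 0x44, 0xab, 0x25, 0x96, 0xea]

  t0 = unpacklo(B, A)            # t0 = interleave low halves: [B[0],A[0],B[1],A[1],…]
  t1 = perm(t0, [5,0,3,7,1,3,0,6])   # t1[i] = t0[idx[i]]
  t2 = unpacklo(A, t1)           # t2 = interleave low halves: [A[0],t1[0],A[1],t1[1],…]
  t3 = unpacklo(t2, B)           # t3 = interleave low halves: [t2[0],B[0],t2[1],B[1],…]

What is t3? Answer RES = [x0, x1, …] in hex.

  t0: 66 9a b1 8a cc 45 44 c2
  t1: 45 66 8a c2 9a 8a 66 44
  t2: 9a 45 8a 66 45 8a c2 c2
  t3: 9a 66 45 b1 8a cc 66 44

RES = [0x9a, 0x66, 0x45, 0xb1, 0x8a, 0xcc, 0x66, 0x44]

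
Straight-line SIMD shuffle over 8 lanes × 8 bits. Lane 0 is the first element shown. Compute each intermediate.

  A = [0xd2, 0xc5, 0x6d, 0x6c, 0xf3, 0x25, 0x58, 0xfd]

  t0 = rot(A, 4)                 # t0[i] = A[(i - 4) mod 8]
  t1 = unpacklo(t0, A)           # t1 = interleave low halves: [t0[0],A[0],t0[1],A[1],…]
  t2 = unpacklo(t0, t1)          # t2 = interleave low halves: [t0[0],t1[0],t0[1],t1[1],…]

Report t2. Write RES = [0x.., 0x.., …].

RES = [0xf3, 0xf3, 0x25, 0xd2, 0x58, 0x25, 0xfd, 0xc5]

t0 = [0xf3, 0x25, 0x58, 0xfd, 0xd2, 0xc5, 0x6d, 0x6c]
t1 = [0xf3, 0xd2, 0x25, 0xc5, 0x58, 0x6d, 0xfd, 0x6c]
t2 = [0xf3, 0xf3, 0x25, 0xd2, 0x58, 0x25, 0xfd, 0xc5]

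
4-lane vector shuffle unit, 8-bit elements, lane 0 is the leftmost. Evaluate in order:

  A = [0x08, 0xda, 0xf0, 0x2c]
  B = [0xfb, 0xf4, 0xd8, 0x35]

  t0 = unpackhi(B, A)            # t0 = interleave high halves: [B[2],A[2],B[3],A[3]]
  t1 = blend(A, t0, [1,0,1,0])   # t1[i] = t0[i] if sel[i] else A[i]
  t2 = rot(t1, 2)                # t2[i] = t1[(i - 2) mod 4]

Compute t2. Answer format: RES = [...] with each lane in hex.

→ t0 |d8|f0|35|2c|
→ t1 |d8|da|35|2c|
→ t2 |35|2c|d8|da|

RES = [0x35, 0x2c, 0xd8, 0xda]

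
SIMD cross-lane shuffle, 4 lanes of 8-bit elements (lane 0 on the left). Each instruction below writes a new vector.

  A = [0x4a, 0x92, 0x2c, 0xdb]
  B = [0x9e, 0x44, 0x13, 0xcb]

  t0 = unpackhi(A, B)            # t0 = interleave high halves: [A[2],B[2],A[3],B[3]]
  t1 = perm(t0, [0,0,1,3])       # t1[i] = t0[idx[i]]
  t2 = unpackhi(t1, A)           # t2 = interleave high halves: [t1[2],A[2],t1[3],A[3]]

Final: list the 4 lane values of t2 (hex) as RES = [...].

  t0: 2c 13 db cb
  t1: 2c 2c 13 cb
  t2: 13 2c cb db

RES = [0x13, 0x2c, 0xcb, 0xdb]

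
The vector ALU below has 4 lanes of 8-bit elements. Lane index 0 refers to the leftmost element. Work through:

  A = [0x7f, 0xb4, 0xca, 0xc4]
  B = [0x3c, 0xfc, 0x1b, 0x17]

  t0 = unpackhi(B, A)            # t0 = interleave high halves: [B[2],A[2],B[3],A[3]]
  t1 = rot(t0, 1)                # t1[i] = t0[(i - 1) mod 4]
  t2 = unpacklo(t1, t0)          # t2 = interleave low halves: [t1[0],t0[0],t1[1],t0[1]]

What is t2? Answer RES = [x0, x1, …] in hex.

RES = [ 0xc4  0x1b  0x1b  0xca ]

→ t0 |1b|ca|17|c4|
→ t1 |c4|1b|ca|17|
→ t2 |c4|1b|1b|ca|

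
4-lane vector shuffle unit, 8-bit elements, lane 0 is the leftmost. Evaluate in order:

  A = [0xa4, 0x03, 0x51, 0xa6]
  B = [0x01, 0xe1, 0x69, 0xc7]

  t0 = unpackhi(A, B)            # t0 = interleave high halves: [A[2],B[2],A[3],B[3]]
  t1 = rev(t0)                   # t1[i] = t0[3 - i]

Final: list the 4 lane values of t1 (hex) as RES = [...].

RES = [ 0xc7  0xa6  0x69  0x51 ]

→ t0 |51|69|a6|c7|
→ t1 |c7|a6|69|51|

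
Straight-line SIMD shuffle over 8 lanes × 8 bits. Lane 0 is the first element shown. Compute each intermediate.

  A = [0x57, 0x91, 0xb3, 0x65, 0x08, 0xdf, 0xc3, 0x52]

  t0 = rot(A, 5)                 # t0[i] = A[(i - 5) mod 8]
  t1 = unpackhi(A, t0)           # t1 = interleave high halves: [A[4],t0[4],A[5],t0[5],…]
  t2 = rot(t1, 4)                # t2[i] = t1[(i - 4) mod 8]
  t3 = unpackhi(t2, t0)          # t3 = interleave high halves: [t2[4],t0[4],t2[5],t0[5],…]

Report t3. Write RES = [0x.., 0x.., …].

→ t0 |65|08|df|c3|52|57|91|b3|
→ t1 |08|52|df|57|c3|91|52|b3|
→ t2 |c3|91|52|b3|08|52|df|57|
→ t3 |08|52|52|57|df|91|57|b3|

RES = [ 0x08  0x52  0x52  0x57  0xdf  0x91  0x57  0xb3 ]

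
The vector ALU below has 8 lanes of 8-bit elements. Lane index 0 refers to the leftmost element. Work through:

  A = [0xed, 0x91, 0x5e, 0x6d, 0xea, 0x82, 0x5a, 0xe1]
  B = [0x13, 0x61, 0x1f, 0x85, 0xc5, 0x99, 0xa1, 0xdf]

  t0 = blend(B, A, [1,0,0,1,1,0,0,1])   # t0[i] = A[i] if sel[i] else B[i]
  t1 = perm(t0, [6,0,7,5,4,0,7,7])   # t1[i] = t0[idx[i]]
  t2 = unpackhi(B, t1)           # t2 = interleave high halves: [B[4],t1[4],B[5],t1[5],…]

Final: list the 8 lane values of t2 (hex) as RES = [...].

RES = [ 0xc5  0xea  0x99  0xed  0xa1  0xe1  0xdf  0xe1 ]

  t0: ed 61 1f 6d ea 99 a1 e1
  t1: a1 ed e1 99 ea ed e1 e1
  t2: c5 ea 99 ed a1 e1 df e1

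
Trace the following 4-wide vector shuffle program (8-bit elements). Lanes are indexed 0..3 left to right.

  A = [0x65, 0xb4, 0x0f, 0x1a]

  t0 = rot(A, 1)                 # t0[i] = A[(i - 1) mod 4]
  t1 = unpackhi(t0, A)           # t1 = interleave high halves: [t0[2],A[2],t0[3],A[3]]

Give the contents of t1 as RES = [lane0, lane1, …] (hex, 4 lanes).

RES = [ 0xb4  0x0f  0x0f  0x1a ]

t0 = [0x1a, 0x65, 0xb4, 0x0f]
t1 = [0xb4, 0x0f, 0x0f, 0x1a]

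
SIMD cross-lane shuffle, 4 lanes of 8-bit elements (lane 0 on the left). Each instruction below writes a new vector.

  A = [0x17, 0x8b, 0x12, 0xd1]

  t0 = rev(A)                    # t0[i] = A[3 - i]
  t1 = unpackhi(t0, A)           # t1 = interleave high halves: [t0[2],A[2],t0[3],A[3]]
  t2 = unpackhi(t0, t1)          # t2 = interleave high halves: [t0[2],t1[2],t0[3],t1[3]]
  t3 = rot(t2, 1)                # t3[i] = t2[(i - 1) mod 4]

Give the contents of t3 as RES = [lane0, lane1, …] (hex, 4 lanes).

→ t0 |d1|12|8b|17|
→ t1 |8b|12|17|d1|
→ t2 |8b|17|17|d1|
→ t3 |d1|8b|17|17|

RES = [ 0xd1  0x8b  0x17  0x17 ]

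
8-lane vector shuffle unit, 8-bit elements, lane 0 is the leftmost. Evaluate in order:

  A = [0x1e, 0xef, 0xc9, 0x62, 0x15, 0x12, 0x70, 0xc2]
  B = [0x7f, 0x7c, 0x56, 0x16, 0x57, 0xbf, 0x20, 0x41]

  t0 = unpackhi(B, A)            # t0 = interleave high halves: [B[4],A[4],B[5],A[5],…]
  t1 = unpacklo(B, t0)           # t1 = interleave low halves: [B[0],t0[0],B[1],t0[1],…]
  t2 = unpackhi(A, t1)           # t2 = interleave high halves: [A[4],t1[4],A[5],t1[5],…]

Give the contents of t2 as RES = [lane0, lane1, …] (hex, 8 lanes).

  t0: 57 15 bf 12 20 70 41 c2
  t1: 7f 57 7c 15 56 bf 16 12
  t2: 15 56 12 bf 70 16 c2 12

RES = [ 0x15  0x56  0x12  0xbf  0x70  0x16  0xc2  0x12 ]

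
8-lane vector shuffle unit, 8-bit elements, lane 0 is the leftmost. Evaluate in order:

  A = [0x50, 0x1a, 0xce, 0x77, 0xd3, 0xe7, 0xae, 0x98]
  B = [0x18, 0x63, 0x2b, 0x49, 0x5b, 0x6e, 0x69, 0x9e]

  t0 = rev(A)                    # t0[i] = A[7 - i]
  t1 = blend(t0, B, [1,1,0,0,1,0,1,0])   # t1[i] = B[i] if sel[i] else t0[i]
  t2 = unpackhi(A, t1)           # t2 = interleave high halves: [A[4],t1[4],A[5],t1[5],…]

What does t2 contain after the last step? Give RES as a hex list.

  t0: 98 ae e7 d3 77 ce 1a 50
  t1: 18 63 e7 d3 5b ce 69 50
  t2: d3 5b e7 ce ae 69 98 50

RES = [0xd3, 0x5b, 0xe7, 0xce, 0xae, 0x69, 0x98, 0x50]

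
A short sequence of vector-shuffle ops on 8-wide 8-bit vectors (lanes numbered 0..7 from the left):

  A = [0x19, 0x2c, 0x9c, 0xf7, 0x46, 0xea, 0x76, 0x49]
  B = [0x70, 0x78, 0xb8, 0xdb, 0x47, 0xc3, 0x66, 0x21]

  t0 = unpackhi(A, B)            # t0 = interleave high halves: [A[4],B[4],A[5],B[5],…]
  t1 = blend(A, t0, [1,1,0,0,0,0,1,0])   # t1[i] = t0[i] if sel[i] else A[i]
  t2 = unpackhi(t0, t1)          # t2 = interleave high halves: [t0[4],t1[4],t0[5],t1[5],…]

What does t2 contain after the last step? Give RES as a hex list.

RES = [0x76, 0x46, 0x66, 0xea, 0x49, 0x49, 0x21, 0x49]

  t0: 46 47 ea c3 76 66 49 21
  t1: 46 47 9c f7 46 ea 49 49
  t2: 76 46 66 ea 49 49 21 49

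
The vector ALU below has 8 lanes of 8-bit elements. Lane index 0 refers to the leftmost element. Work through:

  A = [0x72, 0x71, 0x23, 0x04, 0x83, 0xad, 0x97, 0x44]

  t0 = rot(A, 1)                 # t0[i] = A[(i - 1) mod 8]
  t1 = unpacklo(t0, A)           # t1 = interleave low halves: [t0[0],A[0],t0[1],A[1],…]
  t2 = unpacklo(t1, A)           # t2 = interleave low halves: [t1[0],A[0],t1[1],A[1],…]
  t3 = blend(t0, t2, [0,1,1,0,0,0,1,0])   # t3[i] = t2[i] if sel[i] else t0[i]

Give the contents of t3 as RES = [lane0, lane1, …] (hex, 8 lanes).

RES = [ 0x44  0x72  0x72  0x23  0x04  0x83  0x71  0x97 ]

→ t0 |44|72|71|23|04|83|ad|97|
→ t1 |44|72|72|71|71|23|23|04|
→ t2 |44|72|72|71|72|23|71|04|
→ t3 |44|72|72|23|04|83|71|97|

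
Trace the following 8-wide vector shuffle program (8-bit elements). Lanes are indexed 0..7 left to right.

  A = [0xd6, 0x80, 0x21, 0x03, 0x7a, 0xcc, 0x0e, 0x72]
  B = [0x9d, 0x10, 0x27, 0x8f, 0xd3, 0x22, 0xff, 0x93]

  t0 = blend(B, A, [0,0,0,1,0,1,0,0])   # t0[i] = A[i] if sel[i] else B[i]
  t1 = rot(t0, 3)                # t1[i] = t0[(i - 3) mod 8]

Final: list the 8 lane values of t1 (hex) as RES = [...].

RES = [0xcc, 0xff, 0x93, 0x9d, 0x10, 0x27, 0x03, 0xd3]

t0 = [0x9d, 0x10, 0x27, 0x03, 0xd3, 0xcc, 0xff, 0x93]
t1 = [0xcc, 0xff, 0x93, 0x9d, 0x10, 0x27, 0x03, 0xd3]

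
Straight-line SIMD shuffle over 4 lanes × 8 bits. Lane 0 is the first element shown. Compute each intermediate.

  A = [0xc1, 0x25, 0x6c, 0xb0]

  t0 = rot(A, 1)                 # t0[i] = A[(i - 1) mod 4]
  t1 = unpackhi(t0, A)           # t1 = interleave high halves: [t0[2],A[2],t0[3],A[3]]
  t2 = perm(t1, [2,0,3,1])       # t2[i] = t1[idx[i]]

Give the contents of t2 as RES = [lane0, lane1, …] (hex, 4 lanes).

t0 = [0xb0, 0xc1, 0x25, 0x6c]
t1 = [0x25, 0x6c, 0x6c, 0xb0]
t2 = [0x6c, 0x25, 0xb0, 0x6c]

RES = [ 0x6c  0x25  0xb0  0x6c ]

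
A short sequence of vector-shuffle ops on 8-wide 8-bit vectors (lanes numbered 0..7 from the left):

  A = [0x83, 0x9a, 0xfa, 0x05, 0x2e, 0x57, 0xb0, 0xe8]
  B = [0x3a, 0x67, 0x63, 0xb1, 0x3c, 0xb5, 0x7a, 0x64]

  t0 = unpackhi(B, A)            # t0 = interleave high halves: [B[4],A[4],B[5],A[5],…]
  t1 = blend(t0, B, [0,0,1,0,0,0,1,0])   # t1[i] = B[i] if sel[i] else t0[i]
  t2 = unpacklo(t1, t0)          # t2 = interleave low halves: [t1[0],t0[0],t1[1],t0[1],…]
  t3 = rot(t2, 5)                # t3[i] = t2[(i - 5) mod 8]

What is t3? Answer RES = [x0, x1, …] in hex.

→ t0 |3c|2e|b5|57|7a|b0|64|e8|
→ t1 |3c|2e|63|57|7a|b0|7a|e8|
→ t2 |3c|3c|2e|2e|63|b5|57|57|
→ t3 |2e|63|b5|57|57|3c|3c|2e|

RES = [0x2e, 0x63, 0xb5, 0x57, 0x57, 0x3c, 0x3c, 0x2e]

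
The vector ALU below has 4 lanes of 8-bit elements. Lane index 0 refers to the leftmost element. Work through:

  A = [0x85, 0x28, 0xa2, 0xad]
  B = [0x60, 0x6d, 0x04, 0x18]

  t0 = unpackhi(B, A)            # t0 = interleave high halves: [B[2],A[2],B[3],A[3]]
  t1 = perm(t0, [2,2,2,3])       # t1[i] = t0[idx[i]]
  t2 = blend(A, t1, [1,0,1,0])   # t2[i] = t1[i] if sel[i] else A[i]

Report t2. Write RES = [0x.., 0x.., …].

t0 = [0x04, 0xa2, 0x18, 0xad]
t1 = [0x18, 0x18, 0x18, 0xad]
t2 = [0x18, 0x28, 0x18, 0xad]

RES = [0x18, 0x28, 0x18, 0xad]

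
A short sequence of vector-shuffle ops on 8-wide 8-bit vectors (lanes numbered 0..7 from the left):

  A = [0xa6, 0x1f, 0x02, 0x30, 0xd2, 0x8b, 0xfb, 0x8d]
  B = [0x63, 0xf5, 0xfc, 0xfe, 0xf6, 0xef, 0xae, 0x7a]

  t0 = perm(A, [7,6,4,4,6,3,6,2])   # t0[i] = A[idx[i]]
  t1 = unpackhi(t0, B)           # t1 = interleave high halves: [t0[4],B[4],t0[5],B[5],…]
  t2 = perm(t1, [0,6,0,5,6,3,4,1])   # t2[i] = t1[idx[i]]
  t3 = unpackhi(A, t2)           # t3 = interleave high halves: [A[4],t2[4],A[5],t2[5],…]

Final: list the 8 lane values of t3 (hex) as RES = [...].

t0 = [0x8d, 0xfb, 0xd2, 0xd2, 0xfb, 0x30, 0xfb, 0x02]
t1 = [0xfb, 0xf6, 0x30, 0xef, 0xfb, 0xae, 0x02, 0x7a]
t2 = [0xfb, 0x02, 0xfb, 0xae, 0x02, 0xef, 0xfb, 0xf6]
t3 = [0xd2, 0x02, 0x8b, 0xef, 0xfb, 0xfb, 0x8d, 0xf6]

RES = [0xd2, 0x02, 0x8b, 0xef, 0xfb, 0xfb, 0x8d, 0xf6]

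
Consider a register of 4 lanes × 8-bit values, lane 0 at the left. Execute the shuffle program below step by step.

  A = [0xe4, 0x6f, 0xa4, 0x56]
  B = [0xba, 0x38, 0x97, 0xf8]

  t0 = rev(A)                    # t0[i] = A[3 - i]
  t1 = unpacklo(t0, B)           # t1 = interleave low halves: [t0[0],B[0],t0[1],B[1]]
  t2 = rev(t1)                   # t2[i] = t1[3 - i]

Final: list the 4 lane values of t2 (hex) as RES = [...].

RES = [0x38, 0xa4, 0xba, 0x56]

→ t0 |56|a4|6f|e4|
→ t1 |56|ba|a4|38|
→ t2 |38|a4|ba|56|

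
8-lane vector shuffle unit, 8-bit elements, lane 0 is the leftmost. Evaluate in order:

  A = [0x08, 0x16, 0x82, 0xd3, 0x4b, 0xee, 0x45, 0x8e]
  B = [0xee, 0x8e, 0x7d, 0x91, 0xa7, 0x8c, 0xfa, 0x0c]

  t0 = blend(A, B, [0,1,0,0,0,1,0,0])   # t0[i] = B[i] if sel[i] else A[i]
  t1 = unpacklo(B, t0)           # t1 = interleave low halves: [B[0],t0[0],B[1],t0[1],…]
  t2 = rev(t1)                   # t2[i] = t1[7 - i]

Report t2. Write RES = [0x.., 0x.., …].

→ t0 |08|8e|82|d3|4b|8c|45|8e|
→ t1 |ee|08|8e|8e|7d|82|91|d3|
→ t2 |d3|91|82|7d|8e|8e|08|ee|

RES = [0xd3, 0x91, 0x82, 0x7d, 0x8e, 0x8e, 0x08, 0xee]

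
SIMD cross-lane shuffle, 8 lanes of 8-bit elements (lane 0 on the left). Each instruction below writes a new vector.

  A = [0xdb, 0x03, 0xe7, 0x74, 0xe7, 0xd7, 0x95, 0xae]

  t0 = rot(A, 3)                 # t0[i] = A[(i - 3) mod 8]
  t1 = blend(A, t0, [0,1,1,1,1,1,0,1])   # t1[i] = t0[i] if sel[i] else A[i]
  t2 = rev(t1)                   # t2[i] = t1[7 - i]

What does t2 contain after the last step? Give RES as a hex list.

RES = [ 0xe7  0x95  0xe7  0x03  0xdb  0xae  0x95  0xdb ]

  t0: d7 95 ae db 03 e7 74 e7
  t1: db 95 ae db 03 e7 95 e7
  t2: e7 95 e7 03 db ae 95 db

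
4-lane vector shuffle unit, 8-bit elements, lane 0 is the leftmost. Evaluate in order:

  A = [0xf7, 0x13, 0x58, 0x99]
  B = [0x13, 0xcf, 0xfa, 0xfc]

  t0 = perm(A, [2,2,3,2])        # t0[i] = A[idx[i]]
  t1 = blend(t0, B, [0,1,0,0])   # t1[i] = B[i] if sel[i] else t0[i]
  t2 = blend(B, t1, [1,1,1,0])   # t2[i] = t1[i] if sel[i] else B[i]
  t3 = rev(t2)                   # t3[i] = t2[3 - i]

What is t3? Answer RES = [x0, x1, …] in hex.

RES = [0xfc, 0x99, 0xcf, 0x58]

→ t0 |58|58|99|58|
→ t1 |58|cf|99|58|
→ t2 |58|cf|99|fc|
→ t3 |fc|99|cf|58|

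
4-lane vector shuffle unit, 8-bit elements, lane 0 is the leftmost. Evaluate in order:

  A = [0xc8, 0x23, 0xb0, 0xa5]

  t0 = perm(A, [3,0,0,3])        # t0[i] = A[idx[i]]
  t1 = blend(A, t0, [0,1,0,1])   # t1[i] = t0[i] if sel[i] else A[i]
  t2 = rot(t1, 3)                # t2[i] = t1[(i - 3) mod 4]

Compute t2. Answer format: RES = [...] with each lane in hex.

RES = [0xc8, 0xb0, 0xa5, 0xc8]

  t0: a5 c8 c8 a5
  t1: c8 c8 b0 a5
  t2: c8 b0 a5 c8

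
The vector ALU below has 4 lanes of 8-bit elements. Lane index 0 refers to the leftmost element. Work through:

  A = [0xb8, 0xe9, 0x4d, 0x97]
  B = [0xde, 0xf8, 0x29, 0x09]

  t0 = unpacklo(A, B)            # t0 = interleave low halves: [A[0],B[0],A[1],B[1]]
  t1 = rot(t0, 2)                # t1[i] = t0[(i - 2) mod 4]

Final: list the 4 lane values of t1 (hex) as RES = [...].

→ t0 |b8|de|e9|f8|
→ t1 |e9|f8|b8|de|

RES = [0xe9, 0xf8, 0xb8, 0xde]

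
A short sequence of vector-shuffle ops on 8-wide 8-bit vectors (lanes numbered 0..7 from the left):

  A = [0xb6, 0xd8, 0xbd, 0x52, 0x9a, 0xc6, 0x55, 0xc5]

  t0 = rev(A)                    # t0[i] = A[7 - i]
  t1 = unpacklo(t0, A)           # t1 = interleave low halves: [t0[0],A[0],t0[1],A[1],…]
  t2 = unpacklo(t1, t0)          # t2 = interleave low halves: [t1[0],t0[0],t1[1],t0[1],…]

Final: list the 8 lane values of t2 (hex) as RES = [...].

t0 = [0xc5, 0x55, 0xc6, 0x9a, 0x52, 0xbd, 0xd8, 0xb6]
t1 = [0xc5, 0xb6, 0x55, 0xd8, 0xc6, 0xbd, 0x9a, 0x52]
t2 = [0xc5, 0xc5, 0xb6, 0x55, 0x55, 0xc6, 0xd8, 0x9a]

RES = [ 0xc5  0xc5  0xb6  0x55  0x55  0xc6  0xd8  0x9a ]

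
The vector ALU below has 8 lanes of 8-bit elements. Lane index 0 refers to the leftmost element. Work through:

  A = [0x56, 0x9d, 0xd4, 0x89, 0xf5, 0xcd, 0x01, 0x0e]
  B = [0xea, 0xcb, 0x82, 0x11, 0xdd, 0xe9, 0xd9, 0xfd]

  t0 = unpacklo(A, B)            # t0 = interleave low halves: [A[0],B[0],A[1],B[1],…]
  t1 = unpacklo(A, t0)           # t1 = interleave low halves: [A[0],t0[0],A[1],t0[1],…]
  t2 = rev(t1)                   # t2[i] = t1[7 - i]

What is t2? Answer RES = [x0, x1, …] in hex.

→ t0 |56|ea|9d|cb|d4|82|89|11|
→ t1 |56|56|9d|ea|d4|9d|89|cb|
→ t2 |cb|89|9d|d4|ea|9d|56|56|

RES = [0xcb, 0x89, 0x9d, 0xd4, 0xea, 0x9d, 0x56, 0x56]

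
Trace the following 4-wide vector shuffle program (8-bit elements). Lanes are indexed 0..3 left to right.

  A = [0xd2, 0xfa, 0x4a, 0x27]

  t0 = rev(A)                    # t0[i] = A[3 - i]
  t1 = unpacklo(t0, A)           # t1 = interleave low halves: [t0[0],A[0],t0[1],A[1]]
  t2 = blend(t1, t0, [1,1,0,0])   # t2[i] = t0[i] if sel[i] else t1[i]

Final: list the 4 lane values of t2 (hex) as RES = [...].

RES = [0x27, 0x4a, 0x4a, 0xfa]

→ t0 |27|4a|fa|d2|
→ t1 |27|d2|4a|fa|
→ t2 |27|4a|4a|fa|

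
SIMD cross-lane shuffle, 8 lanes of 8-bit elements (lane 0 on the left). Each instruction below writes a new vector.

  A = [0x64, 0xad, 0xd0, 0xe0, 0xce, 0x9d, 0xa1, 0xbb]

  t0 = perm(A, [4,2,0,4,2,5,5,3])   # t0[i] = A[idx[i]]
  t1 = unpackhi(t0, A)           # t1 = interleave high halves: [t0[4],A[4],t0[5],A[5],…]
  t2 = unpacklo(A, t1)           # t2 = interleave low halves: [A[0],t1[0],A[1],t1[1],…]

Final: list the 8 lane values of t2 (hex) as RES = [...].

RES = [ 0x64  0xd0  0xad  0xce  0xd0  0x9d  0xe0  0x9d ]

→ t0 |ce|d0|64|ce|d0|9d|9d|e0|
→ t1 |d0|ce|9d|9d|9d|a1|e0|bb|
→ t2 |64|d0|ad|ce|d0|9d|e0|9d|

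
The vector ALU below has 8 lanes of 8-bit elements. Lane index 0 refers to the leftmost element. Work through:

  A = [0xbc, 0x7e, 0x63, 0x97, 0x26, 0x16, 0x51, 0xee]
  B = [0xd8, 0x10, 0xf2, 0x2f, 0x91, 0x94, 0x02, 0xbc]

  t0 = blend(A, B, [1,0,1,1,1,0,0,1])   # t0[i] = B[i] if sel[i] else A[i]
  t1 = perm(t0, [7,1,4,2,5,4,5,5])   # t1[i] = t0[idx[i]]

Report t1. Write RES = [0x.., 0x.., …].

RES = [ 0xbc  0x7e  0x91  0xf2  0x16  0x91  0x16  0x16 ]

→ t0 |d8|7e|f2|2f|91|16|51|bc|
→ t1 |bc|7e|91|f2|16|91|16|16|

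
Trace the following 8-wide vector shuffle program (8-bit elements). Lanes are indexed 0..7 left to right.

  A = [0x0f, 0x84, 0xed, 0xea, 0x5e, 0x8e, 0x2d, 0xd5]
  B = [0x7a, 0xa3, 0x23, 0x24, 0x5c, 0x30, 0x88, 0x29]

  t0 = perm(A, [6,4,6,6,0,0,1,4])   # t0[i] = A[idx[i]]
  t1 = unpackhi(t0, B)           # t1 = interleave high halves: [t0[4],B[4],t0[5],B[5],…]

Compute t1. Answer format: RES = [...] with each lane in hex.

RES = [0x0f, 0x5c, 0x0f, 0x30, 0x84, 0x88, 0x5e, 0x29]

  t0: 2d 5e 2d 2d 0f 0f 84 5e
  t1: 0f 5c 0f 30 84 88 5e 29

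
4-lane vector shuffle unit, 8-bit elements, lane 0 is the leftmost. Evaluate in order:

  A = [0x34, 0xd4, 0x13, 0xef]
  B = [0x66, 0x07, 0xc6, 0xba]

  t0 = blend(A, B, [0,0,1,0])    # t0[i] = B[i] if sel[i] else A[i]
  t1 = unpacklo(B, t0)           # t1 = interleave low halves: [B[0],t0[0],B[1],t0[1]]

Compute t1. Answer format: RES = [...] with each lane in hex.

→ t0 |34|d4|c6|ef|
→ t1 |66|34|07|d4|

RES = [ 0x66  0x34  0x07  0xd4 ]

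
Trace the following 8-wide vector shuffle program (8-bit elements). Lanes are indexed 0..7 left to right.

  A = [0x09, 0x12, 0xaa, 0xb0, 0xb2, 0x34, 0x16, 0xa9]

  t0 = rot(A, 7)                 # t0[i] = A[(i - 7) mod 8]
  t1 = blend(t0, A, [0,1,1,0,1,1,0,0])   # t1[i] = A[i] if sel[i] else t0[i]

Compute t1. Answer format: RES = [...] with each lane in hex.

  t0: 12 aa b0 b2 34 16 a9 09
  t1: 12 12 aa b2 b2 34 a9 09

RES = [ 0x12  0x12  0xaa  0xb2  0xb2  0x34  0xa9  0x09 ]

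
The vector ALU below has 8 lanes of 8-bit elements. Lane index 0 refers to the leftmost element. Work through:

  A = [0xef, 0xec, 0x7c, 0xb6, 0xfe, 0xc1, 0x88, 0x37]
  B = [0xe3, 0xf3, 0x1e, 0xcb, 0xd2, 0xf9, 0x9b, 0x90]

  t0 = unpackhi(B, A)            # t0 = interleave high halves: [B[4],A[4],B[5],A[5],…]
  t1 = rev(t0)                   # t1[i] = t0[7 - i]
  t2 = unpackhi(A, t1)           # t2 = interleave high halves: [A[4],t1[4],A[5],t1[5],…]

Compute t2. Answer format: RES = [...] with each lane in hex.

  t0: d2 fe f9 c1 9b 88 90 37
  t1: 37 90 88 9b c1 f9 fe d2
  t2: fe c1 c1 f9 88 fe 37 d2

RES = [ 0xfe  0xc1  0xc1  0xf9  0x88  0xfe  0x37  0xd2 ]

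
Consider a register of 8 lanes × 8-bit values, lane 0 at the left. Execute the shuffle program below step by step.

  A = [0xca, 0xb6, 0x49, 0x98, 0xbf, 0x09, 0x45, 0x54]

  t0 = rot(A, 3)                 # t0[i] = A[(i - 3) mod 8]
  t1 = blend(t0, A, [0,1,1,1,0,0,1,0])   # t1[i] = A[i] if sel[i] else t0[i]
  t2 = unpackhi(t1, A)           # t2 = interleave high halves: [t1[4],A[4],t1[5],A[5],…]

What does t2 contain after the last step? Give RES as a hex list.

t0 = [0x09, 0x45, 0x54, 0xca, 0xb6, 0x49, 0x98, 0xbf]
t1 = [0x09, 0xb6, 0x49, 0x98, 0xb6, 0x49, 0x45, 0xbf]
t2 = [0xb6, 0xbf, 0x49, 0x09, 0x45, 0x45, 0xbf, 0x54]

RES = [0xb6, 0xbf, 0x49, 0x09, 0x45, 0x45, 0xbf, 0x54]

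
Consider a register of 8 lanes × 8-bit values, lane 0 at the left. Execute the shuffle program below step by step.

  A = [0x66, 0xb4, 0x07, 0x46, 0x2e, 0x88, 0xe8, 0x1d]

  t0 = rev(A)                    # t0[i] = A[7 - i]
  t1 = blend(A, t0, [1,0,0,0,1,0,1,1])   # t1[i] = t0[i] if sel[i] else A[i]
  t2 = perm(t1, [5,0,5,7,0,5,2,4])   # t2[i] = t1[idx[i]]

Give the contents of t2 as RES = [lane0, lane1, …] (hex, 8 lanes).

RES = [ 0x88  0x1d  0x88  0x66  0x1d  0x88  0x07  0x46 ]

→ t0 |1d|e8|88|2e|46|07|b4|66|
→ t1 |1d|b4|07|46|46|88|b4|66|
→ t2 |88|1d|88|66|1d|88|07|46|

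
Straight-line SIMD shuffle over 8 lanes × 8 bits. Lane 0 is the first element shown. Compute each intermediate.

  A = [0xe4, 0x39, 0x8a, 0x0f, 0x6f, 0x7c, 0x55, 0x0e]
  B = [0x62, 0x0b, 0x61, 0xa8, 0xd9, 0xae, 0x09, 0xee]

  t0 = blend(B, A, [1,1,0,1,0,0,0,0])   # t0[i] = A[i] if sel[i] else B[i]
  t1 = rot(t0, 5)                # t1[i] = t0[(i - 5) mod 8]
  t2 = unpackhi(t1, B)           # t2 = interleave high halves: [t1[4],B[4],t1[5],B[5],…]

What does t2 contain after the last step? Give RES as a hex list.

→ t0 |e4|39|61|0f|d9|ae|09|ee|
→ t1 |0f|d9|ae|09|ee|e4|39|61|
→ t2 |ee|d9|e4|ae|39|09|61|ee|

RES = [0xee, 0xd9, 0xe4, 0xae, 0x39, 0x09, 0x61, 0xee]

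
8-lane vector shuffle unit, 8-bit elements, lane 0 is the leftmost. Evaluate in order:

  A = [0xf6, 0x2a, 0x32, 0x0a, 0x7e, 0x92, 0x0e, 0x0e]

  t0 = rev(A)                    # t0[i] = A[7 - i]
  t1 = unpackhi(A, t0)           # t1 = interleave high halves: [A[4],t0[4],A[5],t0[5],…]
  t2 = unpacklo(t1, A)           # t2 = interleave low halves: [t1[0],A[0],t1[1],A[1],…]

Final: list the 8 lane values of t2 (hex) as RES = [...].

  t0: 0e 0e 92 7e 0a 32 2a f6
  t1: 7e 0a 92 32 0e 2a 0e f6
  t2: 7e f6 0a 2a 92 32 32 0a

RES = [ 0x7e  0xf6  0x0a  0x2a  0x92  0x32  0x32  0x0a ]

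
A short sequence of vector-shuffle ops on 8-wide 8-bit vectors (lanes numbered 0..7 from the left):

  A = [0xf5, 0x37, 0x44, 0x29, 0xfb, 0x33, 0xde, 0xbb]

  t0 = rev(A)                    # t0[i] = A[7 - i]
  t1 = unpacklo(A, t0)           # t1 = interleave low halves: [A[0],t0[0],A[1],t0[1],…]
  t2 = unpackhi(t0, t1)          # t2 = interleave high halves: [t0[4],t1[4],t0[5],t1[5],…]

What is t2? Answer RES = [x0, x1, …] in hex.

  t0: bb de 33 fb 29 44 37 f5
  t1: f5 bb 37 de 44 33 29 fb
  t2: 29 44 44 33 37 29 f5 fb

RES = [ 0x29  0x44  0x44  0x33  0x37  0x29  0xf5  0xfb ]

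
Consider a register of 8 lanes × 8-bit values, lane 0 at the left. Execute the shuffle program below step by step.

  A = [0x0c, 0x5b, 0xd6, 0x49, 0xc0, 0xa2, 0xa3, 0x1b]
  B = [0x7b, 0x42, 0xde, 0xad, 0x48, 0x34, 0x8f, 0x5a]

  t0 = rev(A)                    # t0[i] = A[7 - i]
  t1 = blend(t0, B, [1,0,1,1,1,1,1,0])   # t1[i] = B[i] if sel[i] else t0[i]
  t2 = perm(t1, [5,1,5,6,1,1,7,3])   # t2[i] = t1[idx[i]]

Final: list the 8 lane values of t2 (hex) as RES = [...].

→ t0 |1b|a3|a2|c0|49|d6|5b|0c|
→ t1 |7b|a3|de|ad|48|34|8f|0c|
→ t2 |34|a3|34|8f|a3|a3|0c|ad|

RES = [0x34, 0xa3, 0x34, 0x8f, 0xa3, 0xa3, 0x0c, 0xad]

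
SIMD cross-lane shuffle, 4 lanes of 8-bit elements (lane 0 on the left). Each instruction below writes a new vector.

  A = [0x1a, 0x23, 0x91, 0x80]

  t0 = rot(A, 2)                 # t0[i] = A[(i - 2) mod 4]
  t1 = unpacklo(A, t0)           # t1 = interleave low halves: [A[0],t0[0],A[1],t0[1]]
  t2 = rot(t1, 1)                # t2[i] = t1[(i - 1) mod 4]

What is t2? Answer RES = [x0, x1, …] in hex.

RES = [ 0x80  0x1a  0x91  0x23 ]

→ t0 |91|80|1a|23|
→ t1 |1a|91|23|80|
→ t2 |80|1a|91|23|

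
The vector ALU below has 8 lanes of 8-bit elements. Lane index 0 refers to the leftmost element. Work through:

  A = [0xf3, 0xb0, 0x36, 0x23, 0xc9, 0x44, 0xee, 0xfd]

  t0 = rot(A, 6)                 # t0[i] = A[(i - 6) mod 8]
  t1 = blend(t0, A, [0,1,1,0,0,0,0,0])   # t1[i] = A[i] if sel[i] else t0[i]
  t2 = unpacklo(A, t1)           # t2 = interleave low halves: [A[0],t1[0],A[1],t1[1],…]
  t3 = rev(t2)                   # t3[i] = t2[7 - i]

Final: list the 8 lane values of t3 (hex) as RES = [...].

RES = [0x44, 0x23, 0x36, 0x36, 0xb0, 0xb0, 0x36, 0xf3]

→ t0 |36|23|c9|44|ee|fd|f3|b0|
→ t1 |36|b0|36|44|ee|fd|f3|b0|
→ t2 |f3|36|b0|b0|36|36|23|44|
→ t3 |44|23|36|36|b0|b0|36|f3|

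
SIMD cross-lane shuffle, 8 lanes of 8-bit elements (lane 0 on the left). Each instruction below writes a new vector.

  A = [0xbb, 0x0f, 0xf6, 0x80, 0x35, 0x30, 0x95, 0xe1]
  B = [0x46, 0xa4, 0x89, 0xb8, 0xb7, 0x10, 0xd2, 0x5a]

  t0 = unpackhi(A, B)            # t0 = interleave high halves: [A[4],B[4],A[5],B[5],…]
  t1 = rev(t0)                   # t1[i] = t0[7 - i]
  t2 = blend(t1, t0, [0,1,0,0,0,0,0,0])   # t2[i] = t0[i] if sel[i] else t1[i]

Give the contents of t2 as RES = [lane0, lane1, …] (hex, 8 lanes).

RES = [0x5a, 0xb7, 0xd2, 0x95, 0x10, 0x30, 0xb7, 0x35]

→ t0 |35|b7|30|10|95|d2|e1|5a|
→ t1 |5a|e1|d2|95|10|30|b7|35|
→ t2 |5a|b7|d2|95|10|30|b7|35|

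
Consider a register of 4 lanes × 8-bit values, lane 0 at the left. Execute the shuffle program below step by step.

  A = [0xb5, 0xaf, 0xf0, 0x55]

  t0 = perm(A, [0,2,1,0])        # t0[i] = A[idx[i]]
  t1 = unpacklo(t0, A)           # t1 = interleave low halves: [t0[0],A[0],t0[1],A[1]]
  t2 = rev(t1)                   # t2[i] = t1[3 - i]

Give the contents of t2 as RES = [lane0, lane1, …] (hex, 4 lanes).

RES = [ 0xaf  0xf0  0xb5  0xb5 ]

  t0: b5 f0 af b5
  t1: b5 b5 f0 af
  t2: af f0 b5 b5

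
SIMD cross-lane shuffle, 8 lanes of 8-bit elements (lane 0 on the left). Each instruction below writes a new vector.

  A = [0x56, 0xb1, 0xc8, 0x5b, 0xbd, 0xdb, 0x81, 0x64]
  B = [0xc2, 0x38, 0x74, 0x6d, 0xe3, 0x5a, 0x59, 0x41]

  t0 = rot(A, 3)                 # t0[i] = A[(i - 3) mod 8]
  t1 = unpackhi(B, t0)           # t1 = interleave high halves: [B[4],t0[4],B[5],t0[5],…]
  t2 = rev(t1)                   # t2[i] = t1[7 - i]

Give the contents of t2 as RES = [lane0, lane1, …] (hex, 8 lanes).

  t0: db 81 64 56 b1 c8 5b bd
  t1: e3 b1 5a c8 59 5b 41 bd
  t2: bd 41 5b 59 c8 5a b1 e3

RES = [ 0xbd  0x41  0x5b  0x59  0xc8  0x5a  0xb1  0xe3 ]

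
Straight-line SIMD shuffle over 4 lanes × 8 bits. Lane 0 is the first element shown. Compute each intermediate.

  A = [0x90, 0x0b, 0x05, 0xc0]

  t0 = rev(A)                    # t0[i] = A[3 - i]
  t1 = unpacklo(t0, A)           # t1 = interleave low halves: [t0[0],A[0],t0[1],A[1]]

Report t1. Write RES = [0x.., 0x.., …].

  t0: c0 05 0b 90
  t1: c0 90 05 0b

RES = [0xc0, 0x90, 0x05, 0x0b]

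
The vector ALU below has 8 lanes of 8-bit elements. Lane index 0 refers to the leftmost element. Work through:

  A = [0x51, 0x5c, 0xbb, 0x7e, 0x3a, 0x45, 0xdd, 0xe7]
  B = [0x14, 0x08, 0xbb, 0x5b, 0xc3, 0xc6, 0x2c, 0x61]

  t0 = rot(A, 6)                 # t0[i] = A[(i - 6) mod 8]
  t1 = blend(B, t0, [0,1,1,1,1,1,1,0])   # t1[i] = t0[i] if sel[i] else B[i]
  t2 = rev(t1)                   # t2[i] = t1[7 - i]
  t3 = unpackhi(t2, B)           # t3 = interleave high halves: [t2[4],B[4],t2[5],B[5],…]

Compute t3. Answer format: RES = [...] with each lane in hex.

RES = [ 0x45  0xc3  0x3a  0xc6  0x7e  0x2c  0x14  0x61 ]

  t0: bb 7e 3a 45 dd e7 51 5c
  t1: 14 7e 3a 45 dd e7 51 61
  t2: 61 51 e7 dd 45 3a 7e 14
  t3: 45 c3 3a c6 7e 2c 14 61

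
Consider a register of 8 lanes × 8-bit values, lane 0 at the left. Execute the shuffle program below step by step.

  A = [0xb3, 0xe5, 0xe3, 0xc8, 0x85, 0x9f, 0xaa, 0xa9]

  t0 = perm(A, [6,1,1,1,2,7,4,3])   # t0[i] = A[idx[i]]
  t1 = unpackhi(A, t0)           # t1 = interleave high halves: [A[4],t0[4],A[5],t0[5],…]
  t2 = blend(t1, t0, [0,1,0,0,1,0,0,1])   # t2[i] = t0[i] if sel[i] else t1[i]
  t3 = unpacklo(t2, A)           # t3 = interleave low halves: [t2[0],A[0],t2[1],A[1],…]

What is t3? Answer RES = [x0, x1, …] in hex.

→ t0 |aa|e5|e5|e5|e3|a9|85|c8|
→ t1 |85|e3|9f|a9|aa|85|a9|c8|
→ t2 |85|e5|9f|a9|e3|85|a9|c8|
→ t3 |85|b3|e5|e5|9f|e3|a9|c8|

RES = [0x85, 0xb3, 0xe5, 0xe5, 0x9f, 0xe3, 0xa9, 0xc8]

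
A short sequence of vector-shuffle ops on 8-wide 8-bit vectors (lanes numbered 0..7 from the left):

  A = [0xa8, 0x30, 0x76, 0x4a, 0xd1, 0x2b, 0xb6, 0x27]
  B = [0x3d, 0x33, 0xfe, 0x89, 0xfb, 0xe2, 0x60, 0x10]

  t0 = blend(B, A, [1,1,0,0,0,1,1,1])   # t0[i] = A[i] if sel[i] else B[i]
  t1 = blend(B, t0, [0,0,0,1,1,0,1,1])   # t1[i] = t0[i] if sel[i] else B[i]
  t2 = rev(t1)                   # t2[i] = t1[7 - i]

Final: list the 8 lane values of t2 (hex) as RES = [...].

RES = [ 0x27  0xb6  0xe2  0xfb  0x89  0xfe  0x33  0x3d ]

  t0: a8 30 fe 89 fb 2b b6 27
  t1: 3d 33 fe 89 fb e2 b6 27
  t2: 27 b6 e2 fb 89 fe 33 3d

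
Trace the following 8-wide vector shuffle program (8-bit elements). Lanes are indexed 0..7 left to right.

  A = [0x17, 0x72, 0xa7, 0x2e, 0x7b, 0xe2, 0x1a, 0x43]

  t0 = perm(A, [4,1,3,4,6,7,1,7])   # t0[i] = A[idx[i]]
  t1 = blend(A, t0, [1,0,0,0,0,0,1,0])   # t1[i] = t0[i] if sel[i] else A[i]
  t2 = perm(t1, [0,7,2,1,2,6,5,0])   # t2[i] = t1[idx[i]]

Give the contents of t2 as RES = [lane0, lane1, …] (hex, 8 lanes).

t0 = [0x7b, 0x72, 0x2e, 0x7b, 0x1a, 0x43, 0x72, 0x43]
t1 = [0x7b, 0x72, 0xa7, 0x2e, 0x7b, 0xe2, 0x72, 0x43]
t2 = [0x7b, 0x43, 0xa7, 0x72, 0xa7, 0x72, 0xe2, 0x7b]

RES = [ 0x7b  0x43  0xa7  0x72  0xa7  0x72  0xe2  0x7b ]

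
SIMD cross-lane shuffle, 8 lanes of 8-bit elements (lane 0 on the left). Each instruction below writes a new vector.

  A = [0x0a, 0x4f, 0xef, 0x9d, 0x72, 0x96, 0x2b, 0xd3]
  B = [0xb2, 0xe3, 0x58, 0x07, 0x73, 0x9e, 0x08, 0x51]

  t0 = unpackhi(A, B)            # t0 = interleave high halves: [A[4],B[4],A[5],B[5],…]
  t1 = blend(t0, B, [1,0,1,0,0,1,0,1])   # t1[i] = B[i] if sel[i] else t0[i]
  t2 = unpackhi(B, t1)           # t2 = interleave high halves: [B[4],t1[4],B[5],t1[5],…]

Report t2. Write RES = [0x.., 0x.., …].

→ t0 |72|73|96|9e|2b|08|d3|51|
→ t1 |b2|73|58|9e|2b|9e|d3|51|
→ t2 |73|2b|9e|9e|08|d3|51|51|

RES = [ 0x73  0x2b  0x9e  0x9e  0x08  0xd3  0x51  0x51 ]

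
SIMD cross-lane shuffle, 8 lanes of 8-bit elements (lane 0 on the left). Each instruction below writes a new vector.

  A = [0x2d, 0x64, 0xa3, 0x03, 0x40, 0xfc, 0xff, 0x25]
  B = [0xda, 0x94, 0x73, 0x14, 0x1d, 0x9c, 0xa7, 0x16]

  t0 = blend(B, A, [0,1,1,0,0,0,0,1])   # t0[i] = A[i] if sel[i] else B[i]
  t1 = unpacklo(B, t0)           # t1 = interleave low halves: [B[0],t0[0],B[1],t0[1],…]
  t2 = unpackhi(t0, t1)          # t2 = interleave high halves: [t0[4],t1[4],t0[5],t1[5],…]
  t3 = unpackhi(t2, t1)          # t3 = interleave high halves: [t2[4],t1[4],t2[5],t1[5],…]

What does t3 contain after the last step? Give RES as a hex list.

RES = [0xa7, 0x73, 0x14, 0xa3, 0x25, 0x14, 0x14, 0x14]

→ t0 |da|64|a3|14|1d|9c|a7|25|
→ t1 |da|da|94|64|73|a3|14|14|
→ t2 |1d|73|9c|a3|a7|14|25|14|
→ t3 |a7|73|14|a3|25|14|14|14|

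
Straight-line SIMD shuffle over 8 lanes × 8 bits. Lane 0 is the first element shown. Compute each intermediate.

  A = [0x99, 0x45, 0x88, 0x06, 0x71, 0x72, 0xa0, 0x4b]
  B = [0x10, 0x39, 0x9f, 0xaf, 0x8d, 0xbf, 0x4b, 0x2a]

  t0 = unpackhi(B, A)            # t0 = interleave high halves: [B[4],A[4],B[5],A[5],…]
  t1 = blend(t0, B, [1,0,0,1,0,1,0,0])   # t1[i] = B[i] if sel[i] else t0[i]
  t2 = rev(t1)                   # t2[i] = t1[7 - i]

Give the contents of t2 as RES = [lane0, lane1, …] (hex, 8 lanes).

→ t0 |8d|71|bf|72|4b|a0|2a|4b|
→ t1 |10|71|bf|af|4b|bf|2a|4b|
→ t2 |4b|2a|bf|4b|af|bf|71|10|

RES = [0x4b, 0x2a, 0xbf, 0x4b, 0xaf, 0xbf, 0x71, 0x10]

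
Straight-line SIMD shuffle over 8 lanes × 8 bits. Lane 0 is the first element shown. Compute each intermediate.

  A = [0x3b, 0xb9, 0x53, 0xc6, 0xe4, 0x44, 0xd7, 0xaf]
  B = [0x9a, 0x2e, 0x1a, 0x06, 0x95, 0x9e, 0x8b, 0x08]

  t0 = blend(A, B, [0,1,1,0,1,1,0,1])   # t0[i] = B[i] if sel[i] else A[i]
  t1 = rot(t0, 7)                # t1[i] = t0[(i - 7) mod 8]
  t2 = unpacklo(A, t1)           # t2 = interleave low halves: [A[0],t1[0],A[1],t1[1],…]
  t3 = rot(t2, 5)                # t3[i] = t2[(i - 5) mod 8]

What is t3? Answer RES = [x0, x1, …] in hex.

  t0: 3b 2e 1a c6 95 9e d7 08
  t1: 2e 1a c6 95 9e d7 08 3b
  t2: 3b 2e b9 1a 53 c6 c6 95
  t3: 1a 53 c6 c6 95 3b 2e b9

RES = [0x1a, 0x53, 0xc6, 0xc6, 0x95, 0x3b, 0x2e, 0xb9]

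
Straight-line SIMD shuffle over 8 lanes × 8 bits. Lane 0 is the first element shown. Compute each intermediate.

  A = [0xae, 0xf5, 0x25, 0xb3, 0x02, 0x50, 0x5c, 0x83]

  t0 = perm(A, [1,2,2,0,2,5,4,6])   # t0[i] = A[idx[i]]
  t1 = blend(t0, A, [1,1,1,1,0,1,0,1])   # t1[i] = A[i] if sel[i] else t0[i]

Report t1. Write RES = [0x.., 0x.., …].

RES = [0xae, 0xf5, 0x25, 0xb3, 0x25, 0x50, 0x02, 0x83]

t0 = [0xf5, 0x25, 0x25, 0xae, 0x25, 0x50, 0x02, 0x5c]
t1 = [0xae, 0xf5, 0x25, 0xb3, 0x25, 0x50, 0x02, 0x83]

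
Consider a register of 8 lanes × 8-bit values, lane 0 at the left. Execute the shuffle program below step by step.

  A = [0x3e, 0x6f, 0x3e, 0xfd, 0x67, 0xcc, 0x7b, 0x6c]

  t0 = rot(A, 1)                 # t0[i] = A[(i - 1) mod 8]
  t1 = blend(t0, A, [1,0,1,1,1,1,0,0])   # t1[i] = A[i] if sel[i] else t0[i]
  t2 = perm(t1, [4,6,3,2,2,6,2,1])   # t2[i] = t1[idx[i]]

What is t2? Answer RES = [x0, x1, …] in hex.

RES = [ 0x67  0xcc  0xfd  0x3e  0x3e  0xcc  0x3e  0x3e ]

  t0: 6c 3e 6f 3e fd 67 cc 7b
  t1: 3e 3e 3e fd 67 cc cc 7b
  t2: 67 cc fd 3e 3e cc 3e 3e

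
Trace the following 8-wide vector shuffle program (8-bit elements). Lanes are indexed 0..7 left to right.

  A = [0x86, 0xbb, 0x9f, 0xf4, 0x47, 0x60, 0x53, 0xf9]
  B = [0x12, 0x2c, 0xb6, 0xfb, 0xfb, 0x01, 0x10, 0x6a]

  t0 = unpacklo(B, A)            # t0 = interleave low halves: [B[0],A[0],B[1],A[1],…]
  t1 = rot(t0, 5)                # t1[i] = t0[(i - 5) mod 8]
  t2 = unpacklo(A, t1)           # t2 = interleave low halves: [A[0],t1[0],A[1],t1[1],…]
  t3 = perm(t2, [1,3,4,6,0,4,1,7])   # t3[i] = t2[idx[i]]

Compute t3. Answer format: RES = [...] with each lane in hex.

RES = [0xbb, 0xb6, 0x9f, 0xf4, 0x86, 0x9f, 0xbb, 0xfb]

→ t0 |12|86|2c|bb|b6|9f|fb|f4|
→ t1 |bb|b6|9f|fb|f4|12|86|2c|
→ t2 |86|bb|bb|b6|9f|9f|f4|fb|
→ t3 |bb|b6|9f|f4|86|9f|bb|fb|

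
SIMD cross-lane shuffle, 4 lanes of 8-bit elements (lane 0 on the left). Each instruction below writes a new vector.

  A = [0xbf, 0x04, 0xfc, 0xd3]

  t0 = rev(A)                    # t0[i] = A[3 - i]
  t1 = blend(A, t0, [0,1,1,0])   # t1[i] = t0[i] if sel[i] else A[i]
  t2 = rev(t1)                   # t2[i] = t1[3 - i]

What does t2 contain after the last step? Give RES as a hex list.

RES = [0xd3, 0x04, 0xfc, 0xbf]

  t0: d3 fc 04 bf
  t1: bf fc 04 d3
  t2: d3 04 fc bf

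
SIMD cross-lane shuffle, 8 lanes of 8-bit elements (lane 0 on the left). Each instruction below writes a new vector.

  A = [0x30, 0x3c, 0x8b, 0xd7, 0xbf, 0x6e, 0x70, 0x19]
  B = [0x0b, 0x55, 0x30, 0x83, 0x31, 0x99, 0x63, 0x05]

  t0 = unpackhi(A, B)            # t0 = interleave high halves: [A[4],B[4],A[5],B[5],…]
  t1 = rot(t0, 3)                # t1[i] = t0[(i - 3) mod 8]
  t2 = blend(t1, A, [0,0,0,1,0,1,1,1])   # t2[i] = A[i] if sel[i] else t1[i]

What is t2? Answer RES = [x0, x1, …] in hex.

RES = [ 0x63  0x19  0x05  0xd7  0x31  0x6e  0x70  0x19 ]

→ t0 |bf|31|6e|99|70|63|19|05|
→ t1 |63|19|05|bf|31|6e|99|70|
→ t2 |63|19|05|d7|31|6e|70|19|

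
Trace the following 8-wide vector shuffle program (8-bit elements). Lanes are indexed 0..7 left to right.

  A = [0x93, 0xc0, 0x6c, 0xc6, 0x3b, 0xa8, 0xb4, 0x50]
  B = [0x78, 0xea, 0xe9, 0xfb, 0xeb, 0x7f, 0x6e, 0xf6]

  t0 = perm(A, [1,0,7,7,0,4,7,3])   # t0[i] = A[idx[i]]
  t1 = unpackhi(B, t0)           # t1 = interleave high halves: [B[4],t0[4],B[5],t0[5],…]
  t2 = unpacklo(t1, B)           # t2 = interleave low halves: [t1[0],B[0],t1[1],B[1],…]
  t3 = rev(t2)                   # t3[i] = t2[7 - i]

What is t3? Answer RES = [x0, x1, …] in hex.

RES = [0xfb, 0x3b, 0xe9, 0x7f, 0xea, 0x93, 0x78, 0xeb]

→ t0 |c0|93|50|50|93|3b|50|c6|
→ t1 |eb|93|7f|3b|6e|50|f6|c6|
→ t2 |eb|78|93|ea|7f|e9|3b|fb|
→ t3 |fb|3b|e9|7f|ea|93|78|eb|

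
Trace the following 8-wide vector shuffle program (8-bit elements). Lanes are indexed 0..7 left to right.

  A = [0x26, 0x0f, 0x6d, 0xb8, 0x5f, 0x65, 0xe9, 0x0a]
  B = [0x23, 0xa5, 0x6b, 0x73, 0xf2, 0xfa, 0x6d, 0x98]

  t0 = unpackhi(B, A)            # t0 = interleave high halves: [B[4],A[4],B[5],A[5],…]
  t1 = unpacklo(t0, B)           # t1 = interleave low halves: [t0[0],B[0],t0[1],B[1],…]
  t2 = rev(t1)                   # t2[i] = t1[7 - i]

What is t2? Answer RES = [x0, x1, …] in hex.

RES = [ 0x73  0x65  0x6b  0xfa  0xa5  0x5f  0x23  0xf2 ]

  t0: f2 5f fa 65 6d e9 98 0a
  t1: f2 23 5f a5 fa 6b 65 73
  t2: 73 65 6b fa a5 5f 23 f2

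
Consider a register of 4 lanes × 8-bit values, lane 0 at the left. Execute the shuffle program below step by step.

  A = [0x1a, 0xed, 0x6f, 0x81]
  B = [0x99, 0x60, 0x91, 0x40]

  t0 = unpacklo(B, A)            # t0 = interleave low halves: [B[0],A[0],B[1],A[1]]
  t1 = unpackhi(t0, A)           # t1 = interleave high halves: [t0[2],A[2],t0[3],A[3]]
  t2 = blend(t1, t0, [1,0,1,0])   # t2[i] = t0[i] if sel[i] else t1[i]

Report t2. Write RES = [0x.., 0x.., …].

RES = [ 0x99  0x6f  0x60  0x81 ]

  t0: 99 1a 60 ed
  t1: 60 6f ed 81
  t2: 99 6f 60 81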